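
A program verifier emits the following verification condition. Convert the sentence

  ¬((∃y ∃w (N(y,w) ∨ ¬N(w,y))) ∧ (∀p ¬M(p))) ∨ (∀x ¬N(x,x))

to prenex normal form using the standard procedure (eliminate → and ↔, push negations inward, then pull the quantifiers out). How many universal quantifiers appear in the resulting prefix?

Move each ¬ inward, flipping quantifiers it crosses:
  (∀y ∀w (¬N(y,w) ∧ N(w,y))) ∨ (∃p M(p)) ∨ (∀x ¬N(x,x))
Extract every quantifier outward, since the variables are now distinct and don't occur free across branches:
  ∀y ∀w ∃p ∀x (¬N(y,w) ∧ N(w,y) ∨ M(p) ∨ ¬N(x,x))
The prefix is ∀y ∀w ∃p ∀x: 3 universal, 1 existential.

3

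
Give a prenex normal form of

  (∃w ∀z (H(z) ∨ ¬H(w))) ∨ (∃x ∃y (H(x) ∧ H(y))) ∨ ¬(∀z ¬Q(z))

Move each ¬ inward, flipping quantifiers it crosses:
  (∃w ∀z (H(z) ∨ ¬H(w))) ∨ (∃x ∃y (H(x) ∧ H(y))) ∨ (∃z Q(z))
Give each quantifier a distinct variable: z↦c.
  (∃w ∀z (H(z) ∨ ¬H(w))) ∨ (∃x ∃y (H(x) ∧ H(y))) ∨ (∃c Q(c))
Finally move all quantifiers to the prefix:
  ∃w ∀z ∃x ∃y ∃c (H(z) ∨ ¬H(w) ∨ H(x) ∧ H(y) ∨ Q(c))

∃w ∀z ∃x ∃y ∃c (H(z) ∨ ¬H(w) ∨ H(x) ∧ H(y) ∨ Q(c))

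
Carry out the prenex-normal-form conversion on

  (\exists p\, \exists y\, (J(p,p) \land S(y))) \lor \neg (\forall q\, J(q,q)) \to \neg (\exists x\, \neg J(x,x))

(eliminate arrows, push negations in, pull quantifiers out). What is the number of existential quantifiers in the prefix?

Rewrite implications/biconditionals: A → B as ¬A ∨ B.
  \neg ((\exists p\, \exists y\, (J(p,p) \land S(y))) \lor \neg (\forall q\, J(q,q))) \lor \neg (\exists x\, \neg J(x,x))
Push ¬ through the quantifiers and connectives to reach negation normal form:
  (\forall p\, \forall y\, (\neg J(p,p) \lor \neg S(y))) \land (\forall q\, J(q,q)) \lor (\forall x\, J(x,x))
All bound variables are already distinct, so no renaming is needed.
Finally move all quantifiers to the prefix:
  \forall p\, \forall y\, \forall q\, \forall x\, ((\neg J(p,p) \lor \neg S(y)) \land J(q,q) \lor J(x,x))
The prefix is \forall p \forall y \forall q \forall x: 4 universal, 0 existential.

0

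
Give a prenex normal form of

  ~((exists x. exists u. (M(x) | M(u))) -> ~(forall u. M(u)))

exists x. exists u. forall v. ((M(x) | M(u)) & M(v))

Eliminate → and ↔ using ¬ and ∨.
  ~(~(exists x. exists u. (M(x) | M(u))) | ~(forall u. M(u)))
Push ¬ through the quantifiers and connectives to reach negation normal form:
  (exists x. exists u. (M(x) | M(u))) & (forall u. M(u))
Give each quantifier a distinct variable: u↦v.
  (exists x. exists u. (M(x) | M(u))) & (forall v. M(v))
Finally move all quantifiers to the prefix:
  exists x. exists u. forall v. ((M(x) | M(u)) & M(v))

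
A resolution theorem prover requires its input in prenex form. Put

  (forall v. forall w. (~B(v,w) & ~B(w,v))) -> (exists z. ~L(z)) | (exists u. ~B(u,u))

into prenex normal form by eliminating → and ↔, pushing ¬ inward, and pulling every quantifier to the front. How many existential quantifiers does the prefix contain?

Eliminate → and ↔ using ¬ and ∨.
  ~(forall v. forall w. (~B(v,w) & ~B(w,v))) | (exists z. ~L(z)) | (exists u. ~B(u,u))
Drive negations inward (¬∀x A ≡ ∃x ¬A, ¬∃x A ≡ ∀x ¬A, De Morgan for ∧/∨):
  (exists v. exists w. (B(v,w) | B(w,v))) | (exists z. ~L(z)) | (exists u. ~B(u,u))
Pull the quantifiers to the front (each side's bound variable is not free in the other side):
  exists v. exists w. exists z. exists u. (B(v,w) | B(w,v) | ~L(z) | ~B(u,u))
The prefix is exists v exists w exists z exists u: 0 universal, 4 existential.

4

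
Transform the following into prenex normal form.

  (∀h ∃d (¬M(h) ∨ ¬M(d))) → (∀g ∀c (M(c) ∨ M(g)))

First replace A → B with ¬A ∨ B.
  ¬(∀h ∃d (¬M(h) ∨ ¬M(d))) ∨ (∀g ∀c (M(c) ∨ M(g)))
Push ¬ through the quantifiers and connectives to reach negation normal form:
  (∃h ∀d (M(h) ∧ M(d))) ∨ (∀g ∀c (M(c) ∨ M(g)))
All bound variables are already distinct, so no renaming is needed.
Finally move all quantifiers to the prefix:
  ∃h ∀d ∀g ∀c (M(h) ∧ M(d) ∨ M(c) ∨ M(g))

∃h ∀d ∀g ∀c (M(h) ∧ M(d) ∨ M(c) ∨ M(g))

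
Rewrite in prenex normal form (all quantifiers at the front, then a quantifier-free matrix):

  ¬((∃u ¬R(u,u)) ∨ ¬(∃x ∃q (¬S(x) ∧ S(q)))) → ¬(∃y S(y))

∃u ∀x ∀q ∀y (¬R(u,u) ∨ S(x) ∨ ¬S(q) ∨ ¬S(y))

First replace A → B with ¬A ∨ B.
  ¬¬((∃u ¬R(u,u)) ∨ ¬(∃x ∃q (¬S(x) ∧ S(q)))) ∨ ¬(∃y S(y))
Drive negations inward (¬∀x A ≡ ∃x ¬A, ¬∃x A ≡ ∀x ¬A, De Morgan for ∧/∨):
  (∃u ¬R(u,u)) ∨ (∀x ∀q (S(x) ∨ ¬S(q))) ∨ (∀y ¬S(y))
Pull the quantifiers to the front (each side's bound variable is not free in the other side):
  ∃u ∀x ∀q ∀y (¬R(u,u) ∨ S(x) ∨ ¬S(q) ∨ ¬S(y))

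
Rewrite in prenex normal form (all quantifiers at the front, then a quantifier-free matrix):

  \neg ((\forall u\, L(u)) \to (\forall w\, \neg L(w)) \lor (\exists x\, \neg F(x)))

Rewrite implications/biconditionals: A → B as ¬A ∨ B.
  \neg (\neg (\forall u\, L(u)) \lor (\forall w\, \neg L(w)) \lor (\exists x\, \neg F(x)))
Move each ¬ inward, flipping quantifiers it crosses:
  (\forall u\, L(u)) \land (\exists w\, L(w)) \land (\forall x\, F(x))
All bound variables are already distinct, so no renaming is needed.
Extract every quantifier outward, since the variables are now distinct and don't occur free across branches:
  \forall u\, \exists w\, \forall x\, (L(u) \land L(w) \land F(x))

\forall u\, \exists w\, \forall x\, (L(u) \land L(w) \land F(x))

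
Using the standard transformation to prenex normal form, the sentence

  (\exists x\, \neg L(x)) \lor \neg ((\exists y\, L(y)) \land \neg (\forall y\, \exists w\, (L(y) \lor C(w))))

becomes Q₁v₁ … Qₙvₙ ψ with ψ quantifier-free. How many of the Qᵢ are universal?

Drive negations inward (¬∀x A ≡ ∃x ¬A, ¬∃x A ≡ ∀x ¬A, De Morgan for ∧/∨):
  (\exists x\, \neg L(x)) \lor (\forall y\, \neg L(y)) \lor (\forall y\, \exists w\, (L(y) \lor C(w)))
Standardize variables apart so no two quantifiers bind the same name: y↦c.
  (\exists x\, \neg L(x)) \lor (\forall y\, \neg L(y)) \lor (\forall c\, \exists w\, (L(c) \lor C(w)))
Finally move all quantifiers to the prefix:
  \exists x\, \forall y\, \forall c\, \exists w\, (\neg L(x) \lor \neg L(y) \lor L(c) \lor C(w))
The prefix is \exists x \forall y \forall c \exists w: 2 universal, 2 existential.

2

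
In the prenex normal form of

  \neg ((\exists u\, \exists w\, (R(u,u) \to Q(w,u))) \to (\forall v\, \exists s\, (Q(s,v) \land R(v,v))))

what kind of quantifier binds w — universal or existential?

existential

First replace A → B with ¬A ∨ B.
  \neg (\neg (\exists u\, \exists w\, (\neg R(u,u) \lor Q(w,u))) \lor (\forall v\, \exists s\, (Q(s,v) \land R(v,v))))
Move each ¬ inward, flipping quantifiers it crosses:
  (\exists u\, \exists w\, (\neg R(u,u) \lor Q(w,u))) \land (\exists v\, \forall s\, (\neg Q(s,v) \lor \neg R(v,v)))
Pull the quantifiers to the front (each side's bound variable is not free in the other side):
  \exists u\, \exists w\, \exists v\, \forall s\, ((\neg R(u,u) \lor Q(w,u)) \land (\neg Q(s,v) \lor \neg R(v,v)))
The quantifier \exists w sits under an even number of negations (counting the antecedent side of each →), so it remains existential.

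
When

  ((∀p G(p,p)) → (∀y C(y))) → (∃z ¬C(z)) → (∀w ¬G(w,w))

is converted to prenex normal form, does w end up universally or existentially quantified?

Eliminate → and ↔ using ¬ and ∨.
  ¬(¬(∀p G(p,p)) ∨ (∀y C(y))) ∨ ¬(∃z ¬C(z)) ∨ (∀w ¬G(w,w))
Push ¬ through the quantifiers and connectives to reach negation normal form:
  (∀p G(p,p)) ∧ (∃y ¬C(y)) ∨ (∀z C(z)) ∨ (∀w ¬G(w,w))
Pull the quantifiers to the front (each side's bound variable is not free in the other side):
  ∀p ∃y ∀z ∀w (G(p,p) ∧ ¬C(y) ∨ C(z) ∨ ¬G(w,w))
The quantifier ∀w sits under an even number of negations (counting the antecedent side of each →), so it remains universal.

universal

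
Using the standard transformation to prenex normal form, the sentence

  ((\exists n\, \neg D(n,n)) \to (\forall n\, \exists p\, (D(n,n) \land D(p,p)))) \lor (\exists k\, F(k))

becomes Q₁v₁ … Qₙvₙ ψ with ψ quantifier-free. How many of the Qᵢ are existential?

Eliminate → and ↔ using ¬ and ∨.
  \neg (\exists n\, \neg D(n,n)) \lor (\forall n\, \exists p\, (D(n,n) \land D(p,p))) \lor (\exists k\, F(k))
Drive negations inward (¬∀x A ≡ ∃x ¬A, ¬∃x A ≡ ∀x ¬A, De Morgan for ∧/∨):
  (\forall n\, D(n,n)) \lor (\forall n\, \exists p\, (D(n,n) \land D(p,p))) \lor (\exists k\, F(k))
Give each quantifier a distinct variable: n↦q.
  (\forall n\, D(n,n)) \lor (\forall q\, \exists p\, (D(q,q) \land D(p,p))) \lor (\exists k\, F(k))
Pull the quantifiers to the front (each side's bound variable is not free in the other side):
  \forall n\, \forall q\, \exists p\, \exists k\, (D(n,n) \lor D(q,q) \land D(p,p) \lor F(k))
The prefix is \forall n \forall q \exists p \exists k: 2 universal, 2 existential.

2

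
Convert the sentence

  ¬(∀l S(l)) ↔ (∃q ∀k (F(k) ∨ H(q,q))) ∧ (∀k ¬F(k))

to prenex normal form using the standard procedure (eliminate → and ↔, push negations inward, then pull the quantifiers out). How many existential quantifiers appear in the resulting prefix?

First replace A → B with ¬A ∨ B; A ↔ B as (¬A ∨ B) ∧ (¬B ∨ A).
  (¬¬(∀l S(l)) ∨ (∃q ∀k (F(k) ∨ H(q,q))) ∧ (∀k ¬F(k))) ∧ (¬((∃q ∀k (F(k) ∨ H(q,q))) ∧ (∀k ¬F(k))) ∨ ¬(∀l S(l)))
Drive negations inward (¬∀x A ≡ ∃x ¬A, ¬∃x A ≡ ∀x ¬A, De Morgan for ∧/∨):
  ((∀l S(l)) ∨ (∃q ∀k (F(k) ∨ H(q,q))) ∧ (∀k ¬F(k))) ∧ ((∀q ∃k (¬F(k) ∧ ¬H(q,q))) ∨ (∃k F(k)) ∨ (∃l ¬S(l)))
Standardize variables apart so no two quantifiers bind the same name: k↦r, q↦b, k↦t, k↦c, l↦w.
  ((∀l S(l)) ∨ (∃q ∀k (F(k) ∨ H(q,q))) ∧ (∀r ¬F(r))) ∧ ((∀b ∃t (¬F(t) ∧ ¬H(b,b))) ∨ (∃c F(c)) ∨ (∃w ¬S(w)))
Finally move all quantifiers to the prefix:
  ∀l ∃q ∀k ∀r ∀b ∃t ∃c ∃w ((S(l) ∨ (F(k) ∨ H(q,q)) ∧ ¬F(r)) ∧ (¬F(t) ∧ ¬H(b,b) ∨ F(c) ∨ ¬S(w)))
The prefix is ∀l ∃q ∀k ∀r ∀b ∃t ∃c ∃w: 4 universal, 4 existential.

4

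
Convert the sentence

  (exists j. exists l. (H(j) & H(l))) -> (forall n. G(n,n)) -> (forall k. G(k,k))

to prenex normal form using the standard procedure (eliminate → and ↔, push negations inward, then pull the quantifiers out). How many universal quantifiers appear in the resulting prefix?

3

Eliminate → and ↔ using ¬ and ∨.
  ~(exists j. exists l. (H(j) & H(l))) | ~(forall n. G(n,n)) | (forall k. G(k,k))
Push ¬ through the quantifiers and connectives to reach negation normal form:
  (forall j. forall l. (~H(j) | ~H(l))) | (exists n. ~G(n,n)) | (forall k. G(k,k))
Pull the quantifiers to the front (each side's bound variable is not free in the other side):
  forall j. forall l. exists n. forall k. (~H(j) | ~H(l) | ~G(n,n) | G(k,k))
The prefix is forall j forall l exists n forall k: 3 universal, 1 existential.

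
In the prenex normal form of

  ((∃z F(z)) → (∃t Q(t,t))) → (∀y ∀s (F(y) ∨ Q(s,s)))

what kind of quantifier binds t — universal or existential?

Eliminate → and ↔ using ¬ and ∨.
  ¬(¬(∃z F(z)) ∨ (∃t Q(t,t))) ∨ (∀y ∀s (F(y) ∨ Q(s,s)))
Drive negations inward (¬∀x A ≡ ∃x ¬A, ¬∃x A ≡ ∀x ¬A, De Morgan for ∧/∨):
  (∃z F(z)) ∧ (∀t ¬Q(t,t)) ∨ (∀y ∀s (F(y) ∨ Q(s,s)))
All bound variables are already distinct, so no renaming is needed.
Pull the quantifiers to the front (each side's bound variable is not free in the other side):
  ∃z ∀t ∀y ∀s (F(z) ∧ ¬Q(t,t) ∨ F(y) ∨ Q(s,s))
The quantifier ∃t sits under an odd number of negations (counting the antecedent side of each →), so it flips to ∀t.

universal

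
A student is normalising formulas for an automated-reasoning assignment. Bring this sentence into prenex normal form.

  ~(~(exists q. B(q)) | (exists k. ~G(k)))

exists q. forall k. (B(q) & G(k))

Push ¬ through the quantifiers and connectives to reach negation normal form:
  (exists q. B(q)) & (forall k. G(k))
All bound variables are already distinct, so no renaming is needed.
Extract every quantifier outward, since the variables are now distinct and don't occur free across branches:
  exists q. forall k. (B(q) & G(k))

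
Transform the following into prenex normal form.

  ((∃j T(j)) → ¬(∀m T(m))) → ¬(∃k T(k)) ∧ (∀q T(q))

∃j ∀m ∀k ∀q (T(j) ∧ T(m) ∨ ¬T(k) ∧ T(q))

Eliminate → and ↔ using ¬ and ∨.
  ¬(¬(∃j T(j)) ∨ ¬(∀m T(m))) ∨ ¬(∃k T(k)) ∧ (∀q T(q))
Drive negations inward (¬∀x A ≡ ∃x ¬A, ¬∃x A ≡ ∀x ¬A, De Morgan for ∧/∨):
  (∃j T(j)) ∧ (∀m T(m)) ∨ (∀k ¬T(k)) ∧ (∀q T(q))
Finally move all quantifiers to the prefix:
  ∃j ∀m ∀k ∀q (T(j) ∧ T(m) ∨ ¬T(k) ∧ T(q))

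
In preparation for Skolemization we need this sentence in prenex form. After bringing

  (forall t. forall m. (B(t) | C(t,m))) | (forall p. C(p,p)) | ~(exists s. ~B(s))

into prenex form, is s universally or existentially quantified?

Drive negations inward (¬∀x A ≡ ∃x ¬A, ¬∃x A ≡ ∀x ¬A, De Morgan for ∧/∨):
  (forall t. forall m. (B(t) | C(t,m))) | (forall p. C(p,p)) | (forall s. B(s))
Finally move all quantifiers to the prefix:
  forall t. forall m. forall p. forall s. (B(t) | C(t,m) | C(p,p) | B(s))
The quantifier exists s sits under an odd number of negations, so it flips to forall s.

universal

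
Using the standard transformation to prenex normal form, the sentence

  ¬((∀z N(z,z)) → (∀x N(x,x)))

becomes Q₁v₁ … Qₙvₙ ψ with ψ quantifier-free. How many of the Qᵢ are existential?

Eliminate → and ↔ using ¬ and ∨.
  ¬(¬(∀z N(z,z)) ∨ (∀x N(x,x)))
Drive negations inward (¬∀x A ≡ ∃x ¬A, ¬∃x A ≡ ∀x ¬A, De Morgan for ∧/∨):
  (∀z N(z,z)) ∧ (∃x ¬N(x,x))
Pull the quantifiers to the front (each side's bound variable is not free in the other side):
  ∀z ∃x (N(z,z) ∧ ¬N(x,x))
The prefix is ∀z ∃x: 1 universal, 1 existential.

1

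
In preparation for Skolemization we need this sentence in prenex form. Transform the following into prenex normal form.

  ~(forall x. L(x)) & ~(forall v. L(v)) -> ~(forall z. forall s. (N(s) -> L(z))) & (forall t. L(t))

forall x. forall v. exists z. exists s. forall t. (L(x) | L(v) | N(s) & ~L(z) & L(t))

First replace A → B with ¬A ∨ B.
  ~(~(forall x. L(x)) & ~(forall v. L(v))) | ~(forall z. forall s. (~N(s) | L(z))) & (forall t. L(t))
Push ¬ through the quantifiers and connectives to reach negation normal form:
  (forall x. L(x)) | (forall v. L(v)) | (exists z. exists s. (N(s) & ~L(z))) & (forall t. L(t))
All bound variables are already distinct, so no renaming is needed.
Extract every quantifier outward, since the variables are now distinct and don't occur free across branches:
  forall x. forall v. exists z. exists s. forall t. (L(x) | L(v) | N(s) & ~L(z) & L(t))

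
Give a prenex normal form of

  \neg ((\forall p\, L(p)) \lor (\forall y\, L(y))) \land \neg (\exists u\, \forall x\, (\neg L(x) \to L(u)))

Eliminate → and ↔ using ¬ and ∨.
  \neg ((\forall p\, L(p)) \lor (\forall y\, L(y))) \land \neg (\exists u\, \forall x\, (\neg \neg L(x) \lor L(u)))
Move each ¬ inward, flipping quantifiers it crosses:
  (\exists p\, \neg L(p)) \land (\exists y\, \neg L(y)) \land (\forall u\, \exists x\, (\neg L(x) \land \neg L(u)))
All bound variables are already distinct, so no renaming is needed.
Pull the quantifiers to the front (each side's bound variable is not free in the other side):
  \exists p\, \exists y\, \forall u\, \exists x\, (\neg L(p) \land \neg L(y) \land \neg L(x) \land \neg L(u))

\exists p\, \exists y\, \forall u\, \exists x\, (\neg L(p) \land \neg L(y) \land \neg L(x) \land \neg L(u))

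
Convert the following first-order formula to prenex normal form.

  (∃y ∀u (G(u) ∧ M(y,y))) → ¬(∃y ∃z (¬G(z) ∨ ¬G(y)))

∀y ∃u ∀z1 ∀z (¬G(u) ∨ ¬M(y,y) ∨ G(z) ∧ G(z1))

Rewrite implications/biconditionals: A → B as ¬A ∨ B.
  ¬(∃y ∀u (G(u) ∧ M(y,y))) ∨ ¬(∃y ∃z (¬G(z) ∨ ¬G(y)))
Move each ¬ inward, flipping quantifiers it crosses:
  (∀y ∃u (¬G(u) ∨ ¬M(y,y))) ∨ (∀y ∀z (G(z) ∧ G(y)))
Give each quantifier a distinct variable: y↦z1.
  (∀y ∃u (¬G(u) ∨ ¬M(y,y))) ∨ (∀z1 ∀z (G(z) ∧ G(z1)))
Finally move all quantifiers to the prefix:
  ∀y ∃u ∀z1 ∀z (¬G(u) ∨ ¬M(y,y) ∨ G(z) ∧ G(z1))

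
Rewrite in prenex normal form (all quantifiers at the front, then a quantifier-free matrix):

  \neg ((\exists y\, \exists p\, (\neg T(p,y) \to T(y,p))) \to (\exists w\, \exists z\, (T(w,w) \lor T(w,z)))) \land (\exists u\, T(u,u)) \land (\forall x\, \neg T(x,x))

First replace A → B with ¬A ∨ B.
  \neg (\neg (\exists y\, \exists p\, (\neg \neg T(p,y) \lor T(y,p))) \lor (\exists w\, \exists z\, (T(w,w) \lor T(w,z)))) \land (\exists u\, T(u,u)) \land (\forall x\, \neg T(x,x))
Drive negations inward (¬∀x A ≡ ∃x ¬A, ¬∃x A ≡ ∀x ¬A, De Morgan for ∧/∨):
  (\exists y\, \exists p\, (T(p,y) \lor T(y,p))) \land (\forall w\, \forall z\, (\neg T(w,w) \land \neg T(w,z))) \land (\exists u\, T(u,u)) \land (\forall x\, \neg T(x,x))
All bound variables are already distinct, so no renaming is needed.
Extract every quantifier outward, since the variables are now distinct and don't occur free across branches:
  \exists y\, \exists p\, \forall w\, \forall z\, \exists u\, \forall x\, ((T(p,y) \lor T(y,p)) \land \neg T(w,w) \land \neg T(w,z) \land T(u,u) \land \neg T(x,x))

\exists y\, \exists p\, \forall w\, \forall z\, \exists u\, \forall x\, ((T(p,y) \lor T(y,p)) \land \neg T(w,w) \land \neg T(w,z) \land T(u,u) \land \neg T(x,x))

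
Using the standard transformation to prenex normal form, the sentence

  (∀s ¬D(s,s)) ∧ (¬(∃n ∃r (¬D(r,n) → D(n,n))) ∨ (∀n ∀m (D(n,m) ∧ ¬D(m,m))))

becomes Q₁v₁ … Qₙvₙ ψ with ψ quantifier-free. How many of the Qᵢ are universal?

5

Eliminate → and ↔ using ¬ and ∨.
  (∀s ¬D(s,s)) ∧ (¬(∃n ∃r (¬¬D(r,n) ∨ D(n,n))) ∨ (∀n ∀m (D(n,m) ∧ ¬D(m,m))))
Push ¬ through the quantifiers and connectives to reach negation normal form:
  (∀s ¬D(s,s)) ∧ ((∀n ∀r (¬D(r,n) ∧ ¬D(n,n))) ∨ (∀n ∀m (D(n,m) ∧ ¬D(m,m))))
Standardize variables apart so no two quantifiers bind the same name: n↦u1.
  (∀s ¬D(s,s)) ∧ ((∀n ∀r (¬D(r,n) ∧ ¬D(n,n))) ∨ (∀u1 ∀m (D(u1,m) ∧ ¬D(m,m))))
Pull the quantifiers to the front (each side's bound variable is not free in the other side):
  ∀s ∀n ∀r ∀u1 ∀m (¬D(s,s) ∧ (¬D(r,n) ∧ ¬D(n,n) ∨ D(u1,m) ∧ ¬D(m,m)))
The prefix is ∀s ∀n ∀r ∀u1 ∀m: 5 universal, 0 existential.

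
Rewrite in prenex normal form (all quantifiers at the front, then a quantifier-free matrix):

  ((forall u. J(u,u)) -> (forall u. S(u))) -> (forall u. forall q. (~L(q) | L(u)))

Rewrite implications/biconditionals: A → B as ¬A ∨ B.
  ~(~(forall u. J(u,u)) | (forall u. S(u))) | (forall u. forall q. (~L(q) | L(u)))
Move each ¬ inward, flipping quantifiers it crosses:
  (forall u. J(u,u)) & (exists u. ~S(u)) | (forall u. forall q. (~L(q) | L(u)))
Standardize variables apart so no two quantifiers bind the same name: u↦c, u↦x1.
  (forall u. J(u,u)) & (exists c. ~S(c)) | (forall x1. forall q. (~L(q) | L(x1)))
Finally move all quantifiers to the prefix:
  forall u. exists c. forall x1. forall q. (J(u,u) & ~S(c) | ~L(q) | L(x1))

forall u. exists c. forall x1. forall q. (J(u,u) & ~S(c) | ~L(q) | L(x1))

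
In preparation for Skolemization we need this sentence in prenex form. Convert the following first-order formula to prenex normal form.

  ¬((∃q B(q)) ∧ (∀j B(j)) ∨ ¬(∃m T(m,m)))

Drive negations inward (¬∀x A ≡ ∃x ¬A, ¬∃x A ≡ ∀x ¬A, De Morgan for ∧/∨):
  ((∀q ¬B(q)) ∨ (∃j ¬B(j))) ∧ (∃m T(m,m))
All bound variables are already distinct, so no renaming is needed.
Pull the quantifiers to the front (each side's bound variable is not free in the other side):
  ∀q ∃j ∃m ((¬B(q) ∨ ¬B(j)) ∧ T(m,m))

∀q ∃j ∃m ((¬B(q) ∨ ¬B(j)) ∧ T(m,m))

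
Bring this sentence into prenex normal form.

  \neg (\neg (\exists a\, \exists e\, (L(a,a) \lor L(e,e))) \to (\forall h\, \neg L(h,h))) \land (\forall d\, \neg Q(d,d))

\forall a\, \forall e\, \exists h\, \forall d\, (\neg L(a,a) \land \neg L(e,e) \land L(h,h) \land \neg Q(d,d))

Rewrite implications/biconditionals: A → B as ¬A ∨ B.
  \neg (\neg \neg (\exists a\, \exists e\, (L(a,a) \lor L(e,e))) \lor (\forall h\, \neg L(h,h))) \land (\forall d\, \neg Q(d,d))
Drive negations inward (¬∀x A ≡ ∃x ¬A, ¬∃x A ≡ ∀x ¬A, De Morgan for ∧/∨):
  (\forall a\, \forall e\, (\neg L(a,a) \land \neg L(e,e))) \land (\exists h\, L(h,h)) \land (\forall d\, \neg Q(d,d))
All bound variables are already distinct, so no renaming is needed.
Finally move all quantifiers to the prefix:
  \forall a\, \forall e\, \exists h\, \forall d\, (\neg L(a,a) \land \neg L(e,e) \land L(h,h) \land \neg Q(d,d))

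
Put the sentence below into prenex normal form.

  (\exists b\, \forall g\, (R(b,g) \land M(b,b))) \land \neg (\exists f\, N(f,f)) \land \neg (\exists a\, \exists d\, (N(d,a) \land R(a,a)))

Drive negations inward (¬∀x A ≡ ∃x ¬A, ¬∃x A ≡ ∀x ¬A, De Morgan for ∧/∨):
  (\exists b\, \forall g\, (R(b,g) \land M(b,b))) \land (\forall f\, \neg N(f,f)) \land (\forall a\, \forall d\, (\neg N(d,a) \lor \neg R(a,a)))
All bound variables are already distinct, so no renaming is needed.
Extract every quantifier outward, since the variables are now distinct and don't occur free across branches:
  \exists b\, \forall g\, \forall f\, \forall a\, \forall d\, (R(b,g) \land M(b,b) \land \neg N(f,f) \land (\neg N(d,a) \lor \neg R(a,a)))

\exists b\, \forall g\, \forall f\, \forall a\, \forall d\, (R(b,g) \land M(b,b) \land \neg N(f,f) \land (\neg N(d,a) \lor \neg R(a,a)))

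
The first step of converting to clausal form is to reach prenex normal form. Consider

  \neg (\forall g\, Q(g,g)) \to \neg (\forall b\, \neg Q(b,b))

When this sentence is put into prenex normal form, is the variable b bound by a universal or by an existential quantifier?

existential

Rewrite implications/biconditionals: A → B as ¬A ∨ B.
  \neg \neg (\forall g\, Q(g,g)) \lor \neg (\forall b\, \neg Q(b,b))
Drive negations inward (¬∀x A ≡ ∃x ¬A, ¬∃x A ≡ ∀x ¬A, De Morgan for ∧/∨):
  (\forall g\, Q(g,g)) \lor (\exists b\, Q(b,b))
All bound variables are already distinct, so no renaming is needed.
Extract every quantifier outward, since the variables are now distinct and don't occur free across branches:
  \forall g\, \exists b\, (Q(g,g) \lor Q(b,b))
The quantifier \forall b sits under an odd number of negations (counting the antecedent side of each →), so it flips to \exists b.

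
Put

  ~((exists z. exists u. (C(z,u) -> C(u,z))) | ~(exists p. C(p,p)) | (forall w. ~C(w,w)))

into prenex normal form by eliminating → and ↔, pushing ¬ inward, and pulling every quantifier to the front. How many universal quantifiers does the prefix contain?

2

Rewrite implications/biconditionals: A → B as ¬A ∨ B.
  ~((exists z. exists u. (~C(z,u) | C(u,z))) | ~(exists p. C(p,p)) | (forall w. ~C(w,w)))
Drive negations inward (¬∀x A ≡ ∃x ¬A, ¬∃x A ≡ ∀x ¬A, De Morgan for ∧/∨):
  (forall z. forall u. (C(z,u) & ~C(u,z))) & (exists p. C(p,p)) & (exists w. C(w,w))
All bound variables are already distinct, so no renaming is needed.
Pull the quantifiers to the front (each side's bound variable is not free in the other side):
  forall z. forall u. exists p. exists w. (C(z,u) & ~C(u,z) & C(p,p) & C(w,w))
The prefix is forall z forall u exists p exists w: 2 universal, 2 existential.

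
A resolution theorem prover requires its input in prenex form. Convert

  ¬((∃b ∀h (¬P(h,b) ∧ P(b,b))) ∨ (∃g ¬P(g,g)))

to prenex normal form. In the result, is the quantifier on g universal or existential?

Drive negations inward (¬∀x A ≡ ∃x ¬A, ¬∃x A ≡ ∀x ¬A, De Morgan for ∧/∨):
  (∀b ∃h (P(h,b) ∨ ¬P(b,b))) ∧ (∀g P(g,g))
All bound variables are already distinct, so no renaming is needed.
Extract every quantifier outward, since the variables are now distinct and don't occur free across branches:
  ∀b ∃h ∀g ((P(h,b) ∨ ¬P(b,b)) ∧ P(g,g))
The quantifier ∃g sits under an odd number of negations, so it flips to ∀g.

universal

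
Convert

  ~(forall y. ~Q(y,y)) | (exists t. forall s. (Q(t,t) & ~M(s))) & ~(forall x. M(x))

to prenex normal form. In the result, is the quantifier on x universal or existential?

existential

Drive negations inward (¬∀x A ≡ ∃x ¬A, ¬∃x A ≡ ∀x ¬A, De Morgan for ∧/∨):
  (exists y. Q(y,y)) | (exists t. forall s. (Q(t,t) & ~M(s))) & (exists x. ~M(x))
Pull the quantifiers to the front (each side's bound variable is not free in the other side):
  exists y. exists t. forall s. exists x. (Q(y,y) | Q(t,t) & ~M(s) & ~M(x))
The quantifier forall x sits under an odd number of negations, so it flips to exists x.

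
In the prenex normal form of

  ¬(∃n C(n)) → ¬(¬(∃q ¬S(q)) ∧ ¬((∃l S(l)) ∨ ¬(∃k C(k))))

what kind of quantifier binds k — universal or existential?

Eliminate → and ↔ using ¬ and ∨.
  ¬¬(∃n C(n)) ∨ ¬(¬(∃q ¬S(q)) ∧ ¬((∃l S(l)) ∨ ¬(∃k C(k))))
Drive negations inward (¬∀x A ≡ ∃x ¬A, ¬∃x A ≡ ∀x ¬A, De Morgan for ∧/∨):
  (∃n C(n)) ∨ (∃q ¬S(q)) ∨ (∃l S(l)) ∨ (∀k ¬C(k))
All bound variables are already distinct, so no renaming is needed.
Finally move all quantifiers to the prefix:
  ∃n ∃q ∃l ∀k (C(n) ∨ ¬S(q) ∨ S(l) ∨ ¬C(k))
The quantifier ∃k sits under an odd number of negations (counting the antecedent side of each →), so it flips to ∀k.

universal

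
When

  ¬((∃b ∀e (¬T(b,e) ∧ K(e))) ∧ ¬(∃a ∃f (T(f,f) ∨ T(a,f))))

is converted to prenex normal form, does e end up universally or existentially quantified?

Drive negations inward (¬∀x A ≡ ∃x ¬A, ¬∃x A ≡ ∀x ¬A, De Morgan for ∧/∨):
  (∀b ∃e (T(b,e) ∨ ¬K(e))) ∨ (∃a ∃f (T(f,f) ∨ T(a,f)))
All bound variables are already distinct, so no renaming is needed.
Finally move all quantifiers to the prefix:
  ∀b ∃e ∃a ∃f (T(b,e) ∨ ¬K(e) ∨ T(f,f) ∨ T(a,f))
The quantifier ∀e sits under an odd number of negations, so it flips to ∃e.

existential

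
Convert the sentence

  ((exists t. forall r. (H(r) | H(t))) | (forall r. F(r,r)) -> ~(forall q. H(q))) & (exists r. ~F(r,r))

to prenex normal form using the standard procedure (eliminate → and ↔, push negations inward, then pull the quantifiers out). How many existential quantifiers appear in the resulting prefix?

Eliminate → and ↔ using ¬ and ∨.
  (~((exists t. forall r. (H(r) | H(t))) | (forall r. F(r,r))) | ~(forall q. H(q))) & (exists r. ~F(r,r))
Push ¬ through the quantifiers and connectives to reach negation normal form:
  ((forall t. exists r. (~H(r) & ~H(t))) & (exists r. ~F(r,r)) | (exists q. ~H(q))) & (exists r. ~F(r,r))
Standardize variables apart so no two quantifiers bind the same name: r↦a, r↦x1.
  ((forall t. exists r. (~H(r) & ~H(t))) & (exists a. ~F(a,a)) | (exists q. ~H(q))) & (exists x1. ~F(x1,x1))
Extract every quantifier outward, since the variables are now distinct and don't occur free across branches:
  forall t. exists r. exists a. exists q. exists x1. ((~H(r) & ~H(t) & ~F(a,a) | ~H(q)) & ~F(x1,x1))
The prefix is forall t exists r exists a exists q exists x1: 1 universal, 4 existential.

4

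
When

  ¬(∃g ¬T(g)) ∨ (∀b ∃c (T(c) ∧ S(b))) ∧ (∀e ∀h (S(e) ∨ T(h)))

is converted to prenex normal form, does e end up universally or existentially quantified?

universal

Drive negations inward (¬∀x A ≡ ∃x ¬A, ¬∃x A ≡ ∀x ¬A, De Morgan for ∧/∨):
  (∀g T(g)) ∨ (∀b ∃c (T(c) ∧ S(b))) ∧ (∀e ∀h (S(e) ∨ T(h)))
All bound variables are already distinct, so no renaming is needed.
Extract every quantifier outward, since the variables are now distinct and don't occur free across branches:
  ∀g ∀b ∃c ∀e ∀h (T(g) ∨ T(c) ∧ S(b) ∧ (S(e) ∨ T(h)))
The quantifier ∀e sits under an even number of negations, so it remains universal.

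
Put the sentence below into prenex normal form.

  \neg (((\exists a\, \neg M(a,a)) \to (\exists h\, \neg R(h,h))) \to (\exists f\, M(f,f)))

\forall a\, \exists h\, \forall f\, ((M(a,a) \lor \neg R(h,h)) \land \neg M(f,f))

Eliminate → and ↔ using ¬ and ∨.
  \neg (\neg (\neg (\exists a\, \neg M(a,a)) \lor (\exists h\, \neg R(h,h))) \lor (\exists f\, M(f,f)))
Drive negations inward (¬∀x A ≡ ∃x ¬A, ¬∃x A ≡ ∀x ¬A, De Morgan for ∧/∨):
  ((\forall a\, M(a,a)) \lor (\exists h\, \neg R(h,h))) \land (\forall f\, \neg M(f,f))
All bound variables are already distinct, so no renaming is needed.
Extract every quantifier outward, since the variables are now distinct and don't occur free across branches:
  \forall a\, \exists h\, \forall f\, ((M(a,a) \lor \neg R(h,h)) \land \neg M(f,f))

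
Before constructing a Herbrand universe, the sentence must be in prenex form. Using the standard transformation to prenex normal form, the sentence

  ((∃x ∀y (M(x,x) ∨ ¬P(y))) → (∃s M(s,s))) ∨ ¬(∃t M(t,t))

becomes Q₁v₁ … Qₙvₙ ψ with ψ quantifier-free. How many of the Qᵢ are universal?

2

Rewrite implications/biconditionals: A → B as ¬A ∨ B.
  ¬(∃x ∀y (M(x,x) ∨ ¬P(y))) ∨ (∃s M(s,s)) ∨ ¬(∃t M(t,t))
Drive negations inward (¬∀x A ≡ ∃x ¬A, ¬∃x A ≡ ∀x ¬A, De Morgan for ∧/∨):
  (∀x ∃y (¬M(x,x) ∧ P(y))) ∨ (∃s M(s,s)) ∨ (∀t ¬M(t,t))
All bound variables are already distinct, so no renaming is needed.
Pull the quantifiers to the front (each side's bound variable is not free in the other side):
  ∀x ∃y ∃s ∀t (¬M(x,x) ∧ P(y) ∨ M(s,s) ∨ ¬M(t,t))
The prefix is ∀x ∃y ∃s ∀t: 2 universal, 2 existential.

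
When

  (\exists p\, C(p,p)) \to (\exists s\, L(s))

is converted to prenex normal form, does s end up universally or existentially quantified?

Eliminate → and ↔ using ¬ and ∨.
  \neg (\exists p\, C(p,p)) \lor (\exists s\, L(s))
Move each ¬ inward, flipping quantifiers it crosses:
  (\forall p\, \neg C(p,p)) \lor (\exists s\, L(s))
Pull the quantifiers to the front (each side's bound variable is not free in the other side):
  \forall p\, \exists s\, (\neg C(p,p) \lor L(s))
The quantifier \exists s sits under an even number of negations (counting the antecedent side of each →), so it remains existential.

existential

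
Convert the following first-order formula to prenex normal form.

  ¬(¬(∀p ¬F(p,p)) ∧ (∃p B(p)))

∀p ∀v (¬F(p,p) ∨ ¬B(v))

Move each ¬ inward, flipping quantifiers it crosses:
  (∀p ¬F(p,p)) ∨ (∀p ¬B(p))
Give each quantifier a distinct variable: p↦v.
  (∀p ¬F(p,p)) ∨ (∀v ¬B(v))
Finally move all quantifiers to the prefix:
  ∀p ∀v (¬F(p,p) ∨ ¬B(v))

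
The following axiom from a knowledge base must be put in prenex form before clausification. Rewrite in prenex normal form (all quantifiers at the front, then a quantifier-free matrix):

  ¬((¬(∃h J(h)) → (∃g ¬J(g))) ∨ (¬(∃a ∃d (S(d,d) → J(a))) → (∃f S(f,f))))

∀h ∀g ∀a ∀d ∀f (¬J(h) ∧ J(g) ∧ S(d,d) ∧ ¬J(a) ∧ ¬S(f,f))

First replace A → B with ¬A ∨ B.
  ¬(¬¬(∃h J(h)) ∨ (∃g ¬J(g)) ∨ ¬¬(∃a ∃d (¬S(d,d) ∨ J(a))) ∨ (∃f S(f,f)))
Drive negations inward (¬∀x A ≡ ∃x ¬A, ¬∃x A ≡ ∀x ¬A, De Morgan for ∧/∨):
  (∀h ¬J(h)) ∧ (∀g J(g)) ∧ (∀a ∀d (S(d,d) ∧ ¬J(a))) ∧ (∀f ¬S(f,f))
Pull the quantifiers to the front (each side's bound variable is not free in the other side):
  ∀h ∀g ∀a ∀d ∀f (¬J(h) ∧ J(g) ∧ S(d,d) ∧ ¬J(a) ∧ ¬S(f,f))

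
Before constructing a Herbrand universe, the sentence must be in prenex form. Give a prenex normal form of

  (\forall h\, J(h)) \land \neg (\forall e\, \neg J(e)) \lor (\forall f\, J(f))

Drive negations inward (¬∀x A ≡ ∃x ¬A, ¬∃x A ≡ ∀x ¬A, De Morgan for ∧/∨):
  (\forall h\, J(h)) \land (\exists e\, J(e)) \lor (\forall f\, J(f))
Extract every quantifier outward, since the variables are now distinct and don't occur free across branches:
  \forall h\, \exists e\, \forall f\, (J(h) \land J(e) \lor J(f))

\forall h\, \exists e\, \forall f\, (J(h) \land J(e) \lor J(f))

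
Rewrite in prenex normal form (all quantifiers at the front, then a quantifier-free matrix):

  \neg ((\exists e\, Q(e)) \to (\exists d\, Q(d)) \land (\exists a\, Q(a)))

\exists e\, \forall d\, \forall a\, (Q(e) \land (\neg Q(d) \lor \neg Q(a)))

Eliminate → and ↔ using ¬ and ∨.
  \neg (\neg (\exists e\, Q(e)) \lor (\exists d\, Q(d)) \land (\exists a\, Q(a)))
Move each ¬ inward, flipping quantifiers it crosses:
  (\exists e\, Q(e)) \land ((\forall d\, \neg Q(d)) \lor (\forall a\, \neg Q(a)))
Extract every quantifier outward, since the variables are now distinct and don't occur free across branches:
  \exists e\, \forall d\, \forall a\, (Q(e) \land (\neg Q(d) \lor \neg Q(a)))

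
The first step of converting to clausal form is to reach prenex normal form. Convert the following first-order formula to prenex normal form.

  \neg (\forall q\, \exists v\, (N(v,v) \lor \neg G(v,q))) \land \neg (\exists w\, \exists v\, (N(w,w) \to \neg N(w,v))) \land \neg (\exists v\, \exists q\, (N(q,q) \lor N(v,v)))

\exists q\, \forall v\, \forall w\, \forall c\, \forall y1\, \forall x1\, (\neg N(v,v) \land G(v,q) \land N(w,w) \land N(w,c) \land \neg N(x1,x1) \land \neg N(y1,y1))

Eliminate → and ↔ using ¬ and ∨.
  \neg (\forall q\, \exists v\, (N(v,v) \lor \neg G(v,q))) \land \neg (\exists w\, \exists v\, (\neg N(w,w) \lor \neg N(w,v))) \land \neg (\exists v\, \exists q\, (N(q,q) \lor N(v,v)))
Drive negations inward (¬∀x A ≡ ∃x ¬A, ¬∃x A ≡ ∀x ¬A, De Morgan for ∧/∨):
  (\exists q\, \forall v\, (\neg N(v,v) \land G(v,q))) \land (\forall w\, \forall v\, (N(w,w) \land N(w,v))) \land (\forall v\, \forall q\, (\neg N(q,q) \land \neg N(v,v)))
Give each quantifier a distinct variable: v↦c, v↦y1, q↦x1.
  (\exists q\, \forall v\, (\neg N(v,v) \land G(v,q))) \land (\forall w\, \forall c\, (N(w,w) \land N(w,c))) \land (\forall y1\, \forall x1\, (\neg N(x1,x1) \land \neg N(y1,y1)))
Pull the quantifiers to the front (each side's bound variable is not free in the other side):
  \exists q\, \forall v\, \forall w\, \forall c\, \forall y1\, \forall x1\, (\neg N(v,v) \land G(v,q) \land N(w,w) \land N(w,c) \land \neg N(x1,x1) \land \neg N(y1,y1))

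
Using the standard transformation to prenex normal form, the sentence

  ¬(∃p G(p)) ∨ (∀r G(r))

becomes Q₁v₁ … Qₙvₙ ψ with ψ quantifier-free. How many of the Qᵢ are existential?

Push ¬ through the quantifiers and connectives to reach negation normal form:
  (∀p ¬G(p)) ∨ (∀r G(r))
Finally move all quantifiers to the prefix:
  ∀p ∀r (¬G(p) ∨ G(r))
The prefix is ∀p ∀r: 2 universal, 0 existential.

0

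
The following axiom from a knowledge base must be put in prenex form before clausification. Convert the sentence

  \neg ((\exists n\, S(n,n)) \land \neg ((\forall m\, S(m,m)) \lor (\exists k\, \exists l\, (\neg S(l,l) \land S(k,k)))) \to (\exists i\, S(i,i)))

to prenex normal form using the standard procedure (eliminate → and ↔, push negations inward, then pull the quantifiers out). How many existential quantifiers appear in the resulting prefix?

2

Eliminate → and ↔ using ¬ and ∨.
  \neg (\neg ((\exists n\, S(n,n)) \land \neg ((\forall m\, S(m,m)) \lor (\exists k\, \exists l\, (\neg S(l,l) \land S(k,k))))) \lor (\exists i\, S(i,i)))
Drive negations inward (¬∀x A ≡ ∃x ¬A, ¬∃x A ≡ ∀x ¬A, De Morgan for ∧/∨):
  (\exists n\, S(n,n)) \land (\exists m\, \neg S(m,m)) \land (\forall k\, \forall l\, (S(l,l) \lor \neg S(k,k))) \land (\forall i\, \neg S(i,i))
Finally move all quantifiers to the prefix:
  \exists n\, \exists m\, \forall k\, \forall l\, \forall i\, (S(n,n) \land \neg S(m,m) \land (S(l,l) \lor \neg S(k,k)) \land \neg S(i,i))
The prefix is \exists n \exists m \forall k \forall l \forall i: 3 universal, 2 existential.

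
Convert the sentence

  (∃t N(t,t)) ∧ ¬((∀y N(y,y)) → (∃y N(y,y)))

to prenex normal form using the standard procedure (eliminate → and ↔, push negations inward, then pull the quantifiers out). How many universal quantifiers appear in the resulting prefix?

2

First replace A → B with ¬A ∨ B.
  (∃t N(t,t)) ∧ ¬(¬(∀y N(y,y)) ∨ (∃y N(y,y)))
Move each ¬ inward, flipping quantifiers it crosses:
  (∃t N(t,t)) ∧ (∀y N(y,y)) ∧ (∀y ¬N(y,y))
Standardize variables apart so no two quantifiers bind the same name: y↦y1.
  (∃t N(t,t)) ∧ (∀y N(y,y)) ∧ (∀y1 ¬N(y1,y1))
Pull the quantifiers to the front (each side's bound variable is not free in the other side):
  ∃t ∀y ∀y1 (N(t,t) ∧ N(y,y) ∧ ¬N(y1,y1))
The prefix is ∃t ∀y ∀y1: 2 universal, 1 existential.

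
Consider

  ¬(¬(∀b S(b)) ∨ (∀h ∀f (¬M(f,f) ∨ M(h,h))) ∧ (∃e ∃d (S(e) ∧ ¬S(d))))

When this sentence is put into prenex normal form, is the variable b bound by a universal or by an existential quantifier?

Push ¬ through the quantifiers and connectives to reach negation normal form:
  (∀b S(b)) ∧ ((∃h ∃f (M(f,f) ∧ ¬M(h,h))) ∨ (∀e ∀d (¬S(e) ∨ S(d))))
Finally move all quantifiers to the prefix:
  ∀b ∃h ∃f ∀e ∀d (S(b) ∧ (M(f,f) ∧ ¬M(h,h) ∨ ¬S(e) ∨ S(d)))
The quantifier ∀b sits under an even number of negations, so it remains universal.

universal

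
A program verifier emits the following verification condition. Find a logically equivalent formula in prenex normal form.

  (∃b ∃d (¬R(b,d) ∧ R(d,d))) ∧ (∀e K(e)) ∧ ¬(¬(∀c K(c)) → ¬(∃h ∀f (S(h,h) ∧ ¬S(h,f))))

∃b ∃d ∀e ∃c ∃h ∀f (¬R(b,d) ∧ R(d,d) ∧ K(e) ∧ ¬K(c) ∧ S(h,h) ∧ ¬S(h,f))

Eliminate → and ↔ using ¬ and ∨.
  (∃b ∃d (¬R(b,d) ∧ R(d,d))) ∧ (∀e K(e)) ∧ ¬(¬¬(∀c K(c)) ∨ ¬(∃h ∀f (S(h,h) ∧ ¬S(h,f))))
Push ¬ through the quantifiers and connectives to reach negation normal form:
  (∃b ∃d (¬R(b,d) ∧ R(d,d))) ∧ (∀e K(e)) ∧ (∃c ¬K(c)) ∧ (∃h ∀f (S(h,h) ∧ ¬S(h,f)))
Pull the quantifiers to the front (each side's bound variable is not free in the other side):
  ∃b ∃d ∀e ∃c ∃h ∀f (¬R(b,d) ∧ R(d,d) ∧ K(e) ∧ ¬K(c) ∧ S(h,h) ∧ ¬S(h,f))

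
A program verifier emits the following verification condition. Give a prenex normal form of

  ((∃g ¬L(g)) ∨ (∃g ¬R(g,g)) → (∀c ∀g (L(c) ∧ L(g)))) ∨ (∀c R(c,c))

∀g ∀w1 ∀c ∀x1 ∀z (L(g) ∧ R(w1,w1) ∨ L(c) ∧ L(x1) ∨ R(z,z))

First replace A → B with ¬A ∨ B.
  ¬((∃g ¬L(g)) ∨ (∃g ¬R(g,g))) ∨ (∀c ∀g (L(c) ∧ L(g))) ∨ (∀c R(c,c))
Move each ¬ inward, flipping quantifiers it crosses:
  (∀g L(g)) ∧ (∀g R(g,g)) ∨ (∀c ∀g (L(c) ∧ L(g))) ∨ (∀c R(c,c))
Standardize variables apart so no two quantifiers bind the same name: g↦w1, g↦x1, c↦z.
  (∀g L(g)) ∧ (∀w1 R(w1,w1)) ∨ (∀c ∀x1 (L(c) ∧ L(x1))) ∨ (∀z R(z,z))
Extract every quantifier outward, since the variables are now distinct and don't occur free across branches:
  ∀g ∀w1 ∀c ∀x1 ∀z (L(g) ∧ R(w1,w1) ∨ L(c) ∧ L(x1) ∨ R(z,z))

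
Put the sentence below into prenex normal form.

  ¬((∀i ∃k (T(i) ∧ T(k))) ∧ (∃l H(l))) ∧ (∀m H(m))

∃i ∀k ∀l ∀m ((¬T(i) ∨ ¬T(k) ∨ ¬H(l)) ∧ H(m))

Drive negations inward (¬∀x A ≡ ∃x ¬A, ¬∃x A ≡ ∀x ¬A, De Morgan for ∧/∨):
  ((∃i ∀k (¬T(i) ∨ ¬T(k))) ∨ (∀l ¬H(l))) ∧ (∀m H(m))
All bound variables are already distinct, so no renaming is needed.
Finally move all quantifiers to the prefix:
  ∃i ∀k ∀l ∀m ((¬T(i) ∨ ¬T(k) ∨ ¬H(l)) ∧ H(m))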